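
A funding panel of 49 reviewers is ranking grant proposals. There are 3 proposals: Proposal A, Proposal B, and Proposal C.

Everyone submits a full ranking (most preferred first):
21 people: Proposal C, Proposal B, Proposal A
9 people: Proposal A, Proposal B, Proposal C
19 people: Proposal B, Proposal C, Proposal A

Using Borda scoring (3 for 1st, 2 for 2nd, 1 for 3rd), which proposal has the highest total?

Proposal B

Proposal A: 21×1 + 9×3 + 19×1 = 67
Proposal B: 21×2 + 9×2 + 19×3 = 117
Proposal C: 21×3 + 9×1 + 19×2 = 110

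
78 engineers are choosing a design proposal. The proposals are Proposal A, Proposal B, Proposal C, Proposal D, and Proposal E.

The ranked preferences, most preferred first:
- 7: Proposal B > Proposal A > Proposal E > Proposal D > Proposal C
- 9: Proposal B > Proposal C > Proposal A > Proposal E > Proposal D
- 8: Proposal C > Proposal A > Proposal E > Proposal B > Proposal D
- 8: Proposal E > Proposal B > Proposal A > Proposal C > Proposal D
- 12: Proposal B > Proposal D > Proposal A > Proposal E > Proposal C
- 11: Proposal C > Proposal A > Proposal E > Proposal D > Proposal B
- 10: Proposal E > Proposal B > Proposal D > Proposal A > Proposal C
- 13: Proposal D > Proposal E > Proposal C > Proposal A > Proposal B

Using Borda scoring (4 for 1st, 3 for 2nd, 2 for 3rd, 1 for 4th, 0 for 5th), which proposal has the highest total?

Proposal A: 7×3 + 9×2 + 8×3 + 8×2 + 12×2 + 11×3 + 10×1 + 13×1 = 159
Proposal B: 7×4 + 9×4 + 8×1 + 8×3 + 12×4 + 11×0 + 10×3 + 13×0 = 174
Proposal C: 7×0 + 9×3 + 8×4 + 8×1 + 12×0 + 11×4 + 10×0 + 13×2 = 137
Proposal D: 7×1 + 9×0 + 8×0 + 8×0 + 12×3 + 11×1 + 10×2 + 13×4 = 126
Proposal E: 7×2 + 9×1 + 8×2 + 8×4 + 12×1 + 11×2 + 10×4 + 13×3 = 184

Proposal E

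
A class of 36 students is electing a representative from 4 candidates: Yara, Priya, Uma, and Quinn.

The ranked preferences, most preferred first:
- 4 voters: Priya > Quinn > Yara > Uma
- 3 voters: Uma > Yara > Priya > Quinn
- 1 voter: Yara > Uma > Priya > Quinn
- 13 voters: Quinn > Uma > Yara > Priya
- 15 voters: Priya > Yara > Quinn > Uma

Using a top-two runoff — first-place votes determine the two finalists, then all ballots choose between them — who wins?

Round 1 first-place votes: Yara 1, Priya 19, Uma 3, Quinn 13. Priya and Quinn advance.
Runoff: Priya is ranked above Quinn on 23 ballots, Quinn above Priya on 13.

Priya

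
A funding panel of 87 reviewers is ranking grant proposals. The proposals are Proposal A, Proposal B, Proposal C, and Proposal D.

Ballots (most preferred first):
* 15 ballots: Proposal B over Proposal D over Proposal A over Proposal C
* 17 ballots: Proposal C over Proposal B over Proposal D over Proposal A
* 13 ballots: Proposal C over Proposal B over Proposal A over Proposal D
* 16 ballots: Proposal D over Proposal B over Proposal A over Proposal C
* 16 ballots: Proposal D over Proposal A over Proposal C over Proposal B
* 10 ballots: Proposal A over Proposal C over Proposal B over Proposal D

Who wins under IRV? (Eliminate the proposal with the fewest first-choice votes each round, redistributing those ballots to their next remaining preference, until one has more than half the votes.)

Round 1: Proposal A 10, Proposal B 15, Proposal C 30, Proposal D 32. Proposal A eliminated.
Round 2: Proposal B 15, Proposal C 40, Proposal D 32. Proposal B eliminated.
Round 3: Proposal C 40, Proposal D 47. Proposal D has a majority (≥44).

Proposal D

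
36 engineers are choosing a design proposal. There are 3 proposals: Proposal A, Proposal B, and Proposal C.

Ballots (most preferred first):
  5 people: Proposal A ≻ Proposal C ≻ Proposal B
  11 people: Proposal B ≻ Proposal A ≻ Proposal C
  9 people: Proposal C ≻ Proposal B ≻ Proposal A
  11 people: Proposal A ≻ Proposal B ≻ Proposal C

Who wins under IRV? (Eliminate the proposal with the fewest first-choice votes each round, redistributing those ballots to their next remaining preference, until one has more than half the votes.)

Round 1: Proposal A 16, Proposal B 11, Proposal C 9. Proposal C eliminated.
Round 2: Proposal A 16, Proposal B 20. Proposal B has a majority (≥19).

Proposal B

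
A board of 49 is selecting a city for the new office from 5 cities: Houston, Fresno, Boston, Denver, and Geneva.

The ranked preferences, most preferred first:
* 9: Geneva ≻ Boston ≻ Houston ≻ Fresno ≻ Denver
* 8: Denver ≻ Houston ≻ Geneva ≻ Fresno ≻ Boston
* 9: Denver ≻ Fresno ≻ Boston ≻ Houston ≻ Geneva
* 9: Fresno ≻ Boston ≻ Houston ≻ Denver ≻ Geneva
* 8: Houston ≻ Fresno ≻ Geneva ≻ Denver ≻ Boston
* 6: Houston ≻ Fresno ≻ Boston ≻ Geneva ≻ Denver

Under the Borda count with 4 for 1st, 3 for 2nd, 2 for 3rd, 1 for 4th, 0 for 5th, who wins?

Houston

Houston: 9×2 + 8×3 + 9×1 + 9×2 + 8×4 + 6×4 = 125
Fresno: 9×1 + 8×1 + 9×3 + 9×4 + 8×3 + 6×3 = 122
Boston: 9×3 + 8×0 + 9×2 + 9×3 + 8×0 + 6×2 = 84
Denver: 9×0 + 8×4 + 9×4 + 9×1 + 8×1 + 6×0 = 85
Geneva: 9×4 + 8×2 + 9×0 + 9×0 + 8×2 + 6×1 = 74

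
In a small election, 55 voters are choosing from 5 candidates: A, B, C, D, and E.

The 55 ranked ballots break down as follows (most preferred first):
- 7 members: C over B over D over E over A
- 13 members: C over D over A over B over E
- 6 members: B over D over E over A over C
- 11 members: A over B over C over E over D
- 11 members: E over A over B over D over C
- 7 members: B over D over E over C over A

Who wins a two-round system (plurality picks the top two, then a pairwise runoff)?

Round 1 first-place votes: A 11, B 13, C 20, D 0, E 11. C and B advance.
Runoff: C is ranked above B on 20 ballots, B above C on 35.

B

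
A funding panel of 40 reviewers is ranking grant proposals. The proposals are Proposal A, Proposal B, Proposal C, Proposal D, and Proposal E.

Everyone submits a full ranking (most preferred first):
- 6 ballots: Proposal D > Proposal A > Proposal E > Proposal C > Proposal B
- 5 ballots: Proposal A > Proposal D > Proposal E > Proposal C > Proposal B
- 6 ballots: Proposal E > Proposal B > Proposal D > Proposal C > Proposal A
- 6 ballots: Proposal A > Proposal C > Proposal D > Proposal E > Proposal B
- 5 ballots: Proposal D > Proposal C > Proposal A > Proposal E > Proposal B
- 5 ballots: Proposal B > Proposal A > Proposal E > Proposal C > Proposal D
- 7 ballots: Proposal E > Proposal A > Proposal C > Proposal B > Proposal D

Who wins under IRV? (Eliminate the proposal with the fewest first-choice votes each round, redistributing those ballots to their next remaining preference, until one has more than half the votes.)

Proposal A

Round 1: Proposal A 11, Proposal B 5, Proposal C 0, Proposal D 11, Proposal E 13. Proposal C eliminated.
Round 2: Proposal A 11, Proposal B 5, Proposal D 11, Proposal E 13. Proposal B eliminated.
Round 3: Proposal A 16, Proposal D 11, Proposal E 13. Proposal D eliminated.
Round 4: Proposal A 27, Proposal E 13. Proposal A has a majority (≥21).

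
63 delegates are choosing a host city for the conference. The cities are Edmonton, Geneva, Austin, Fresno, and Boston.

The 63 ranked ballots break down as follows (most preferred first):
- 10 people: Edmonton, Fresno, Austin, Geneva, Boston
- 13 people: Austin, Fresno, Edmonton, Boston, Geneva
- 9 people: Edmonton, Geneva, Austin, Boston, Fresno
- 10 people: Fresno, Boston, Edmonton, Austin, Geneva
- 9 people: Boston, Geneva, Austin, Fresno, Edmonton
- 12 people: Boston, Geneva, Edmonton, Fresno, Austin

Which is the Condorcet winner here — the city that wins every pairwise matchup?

Fresno vs Edmonton: 32–31
Fresno vs Geneva: 33–30
Fresno vs Austin: 32–31
Fresno vs Boston: 33–30
Fresno beats every other city.

Fresno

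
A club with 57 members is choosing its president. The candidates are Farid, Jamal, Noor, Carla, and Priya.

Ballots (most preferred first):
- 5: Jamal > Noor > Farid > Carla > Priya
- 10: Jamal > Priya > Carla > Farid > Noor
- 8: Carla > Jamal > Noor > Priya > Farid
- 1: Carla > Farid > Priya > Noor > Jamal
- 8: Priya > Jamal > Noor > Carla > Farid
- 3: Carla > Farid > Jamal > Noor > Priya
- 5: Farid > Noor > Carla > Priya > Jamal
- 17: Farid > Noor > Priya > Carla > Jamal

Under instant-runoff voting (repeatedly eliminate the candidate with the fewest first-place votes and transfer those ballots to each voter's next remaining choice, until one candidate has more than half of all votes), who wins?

Jamal

Round 1: Farid 22, Jamal 15, Noor 0, Carla 12, Priya 8. Noor eliminated.
Round 2: Farid 22, Jamal 15, Carla 12, Priya 8. Priya eliminated.
Round 3: Farid 22, Jamal 23, Carla 12. Carla eliminated.
Round 4: Farid 26, Jamal 31. Jamal has a majority (≥29).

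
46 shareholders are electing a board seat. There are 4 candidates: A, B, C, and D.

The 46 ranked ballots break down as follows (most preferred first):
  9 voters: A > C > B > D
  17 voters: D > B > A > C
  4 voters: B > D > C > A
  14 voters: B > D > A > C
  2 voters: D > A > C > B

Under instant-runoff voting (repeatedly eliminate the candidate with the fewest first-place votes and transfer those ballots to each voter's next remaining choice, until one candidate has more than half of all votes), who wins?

B

Round 1: A 9, B 18, C 0, D 19. C eliminated.
Round 2: A 9, B 18, D 19. A eliminated.
Round 3: B 27, D 19. B has a majority (≥24).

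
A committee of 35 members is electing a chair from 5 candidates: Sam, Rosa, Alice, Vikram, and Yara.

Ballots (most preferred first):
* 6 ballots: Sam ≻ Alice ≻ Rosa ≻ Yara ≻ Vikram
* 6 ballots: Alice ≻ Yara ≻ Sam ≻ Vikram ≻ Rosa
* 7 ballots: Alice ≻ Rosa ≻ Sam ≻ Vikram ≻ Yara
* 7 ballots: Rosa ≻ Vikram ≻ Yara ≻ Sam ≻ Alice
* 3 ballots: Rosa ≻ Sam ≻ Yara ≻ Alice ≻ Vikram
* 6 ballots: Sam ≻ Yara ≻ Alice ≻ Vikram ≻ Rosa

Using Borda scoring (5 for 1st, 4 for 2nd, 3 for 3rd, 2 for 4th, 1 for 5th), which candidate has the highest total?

Sam

Sam: 6×5 + 6×3 + 7×3 + 7×2 + 3×4 + 6×5 = 125
Rosa: 6×3 + 6×1 + 7×4 + 7×5 + 3×5 + 6×1 = 108
Alice: 6×4 + 6×5 + 7×5 + 7×1 + 3×2 + 6×3 = 120
Vikram: 6×1 + 6×2 + 7×2 + 7×4 + 3×1 + 6×2 = 75
Yara: 6×2 + 6×4 + 7×1 + 7×3 + 3×3 + 6×4 = 97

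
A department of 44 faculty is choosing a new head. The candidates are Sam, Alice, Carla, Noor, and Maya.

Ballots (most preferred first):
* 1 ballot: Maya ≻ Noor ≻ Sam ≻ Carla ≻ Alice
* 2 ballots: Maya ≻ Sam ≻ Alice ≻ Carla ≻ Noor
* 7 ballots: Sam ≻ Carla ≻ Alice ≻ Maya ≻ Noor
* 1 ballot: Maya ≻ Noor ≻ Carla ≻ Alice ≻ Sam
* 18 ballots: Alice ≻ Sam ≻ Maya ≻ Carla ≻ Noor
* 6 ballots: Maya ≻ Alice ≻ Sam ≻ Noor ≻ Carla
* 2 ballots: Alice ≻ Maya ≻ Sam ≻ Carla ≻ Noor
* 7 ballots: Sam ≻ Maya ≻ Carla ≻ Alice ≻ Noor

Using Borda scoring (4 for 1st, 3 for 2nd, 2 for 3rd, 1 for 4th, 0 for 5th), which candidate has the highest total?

Sam: 1×2 + 2×3 + 7×4 + 1×0 + 18×3 + 6×2 + 2×2 + 7×4 = 134
Alice: 1×0 + 2×2 + 7×2 + 1×1 + 18×4 + 6×3 + 2×4 + 7×1 = 124
Carla: 1×1 + 2×1 + 7×3 + 1×2 + 18×1 + 6×0 + 2×1 + 7×2 = 60
Noor: 1×3 + 2×0 + 7×0 + 1×3 + 18×0 + 6×1 + 2×0 + 7×0 = 12
Maya: 1×4 + 2×4 + 7×1 + 1×4 + 18×2 + 6×4 + 2×3 + 7×3 = 110

Sam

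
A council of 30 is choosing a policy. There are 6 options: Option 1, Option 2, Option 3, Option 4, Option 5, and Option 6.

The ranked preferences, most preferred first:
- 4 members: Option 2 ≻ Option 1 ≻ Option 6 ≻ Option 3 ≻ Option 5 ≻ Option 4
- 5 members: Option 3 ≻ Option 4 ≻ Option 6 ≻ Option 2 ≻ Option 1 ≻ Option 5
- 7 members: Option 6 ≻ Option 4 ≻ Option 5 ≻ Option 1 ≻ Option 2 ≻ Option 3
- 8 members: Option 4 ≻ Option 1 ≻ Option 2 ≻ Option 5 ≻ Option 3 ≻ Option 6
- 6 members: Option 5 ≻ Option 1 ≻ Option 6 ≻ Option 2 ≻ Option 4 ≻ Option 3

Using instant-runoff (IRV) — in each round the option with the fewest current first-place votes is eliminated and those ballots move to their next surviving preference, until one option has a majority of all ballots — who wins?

Round 1: Option 1 0, Option 2 4, Option 3 5, Option 4 8, Option 5 6, Option 6 7. Option 1 eliminated.
Round 2: Option 2 4, Option 3 5, Option 4 8, Option 5 6, Option 6 7. Option 2 eliminated.
Round 3: Option 3 5, Option 4 8, Option 5 6, Option 6 11. Option 3 eliminated.
Round 4: Option 4 13, Option 5 6, Option 6 11. Option 5 eliminated.
Round 5: Option 4 13, Option 6 17. Option 6 has a majority (≥16).

Option 6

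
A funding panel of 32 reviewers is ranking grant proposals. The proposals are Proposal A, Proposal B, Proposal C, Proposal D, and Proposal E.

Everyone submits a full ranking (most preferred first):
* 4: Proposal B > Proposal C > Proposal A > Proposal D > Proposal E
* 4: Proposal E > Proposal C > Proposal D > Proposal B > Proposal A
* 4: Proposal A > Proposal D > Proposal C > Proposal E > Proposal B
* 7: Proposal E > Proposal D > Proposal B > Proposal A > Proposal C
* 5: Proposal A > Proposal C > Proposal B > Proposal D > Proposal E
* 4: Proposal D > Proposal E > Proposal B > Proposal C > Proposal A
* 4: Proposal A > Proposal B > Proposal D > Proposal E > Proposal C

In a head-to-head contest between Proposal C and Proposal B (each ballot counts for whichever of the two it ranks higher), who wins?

Proposal C is ranked above Proposal B on 13 ballots; Proposal B above Proposal C on 19.

Proposal B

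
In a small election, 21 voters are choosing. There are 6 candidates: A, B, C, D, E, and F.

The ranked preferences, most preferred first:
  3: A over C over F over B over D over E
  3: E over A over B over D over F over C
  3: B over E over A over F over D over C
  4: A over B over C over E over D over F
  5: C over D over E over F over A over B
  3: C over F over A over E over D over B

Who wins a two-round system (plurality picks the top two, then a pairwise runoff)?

Round 1 first-place votes: A 7, B 3, C 8, D 0, E 3, F 0. C and A advance.
Runoff: C is ranked above A on 8 ballots, A above C on 13.

A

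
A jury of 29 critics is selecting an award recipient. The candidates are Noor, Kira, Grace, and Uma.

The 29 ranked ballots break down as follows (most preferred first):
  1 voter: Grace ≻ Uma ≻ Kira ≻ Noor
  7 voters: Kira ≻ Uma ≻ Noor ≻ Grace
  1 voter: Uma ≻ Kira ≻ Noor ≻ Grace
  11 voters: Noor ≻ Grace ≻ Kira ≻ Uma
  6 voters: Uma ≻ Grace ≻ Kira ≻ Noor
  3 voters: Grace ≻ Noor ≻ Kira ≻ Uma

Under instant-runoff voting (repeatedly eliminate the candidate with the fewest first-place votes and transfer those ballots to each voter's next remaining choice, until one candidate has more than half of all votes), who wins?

Uma

Round 1: Noor 11, Kira 7, Grace 4, Uma 7. Grace eliminated.
Round 2: Noor 14, Kira 7, Uma 8. Kira eliminated.
Round 3: Noor 14, Uma 15. Uma has a majority (≥15).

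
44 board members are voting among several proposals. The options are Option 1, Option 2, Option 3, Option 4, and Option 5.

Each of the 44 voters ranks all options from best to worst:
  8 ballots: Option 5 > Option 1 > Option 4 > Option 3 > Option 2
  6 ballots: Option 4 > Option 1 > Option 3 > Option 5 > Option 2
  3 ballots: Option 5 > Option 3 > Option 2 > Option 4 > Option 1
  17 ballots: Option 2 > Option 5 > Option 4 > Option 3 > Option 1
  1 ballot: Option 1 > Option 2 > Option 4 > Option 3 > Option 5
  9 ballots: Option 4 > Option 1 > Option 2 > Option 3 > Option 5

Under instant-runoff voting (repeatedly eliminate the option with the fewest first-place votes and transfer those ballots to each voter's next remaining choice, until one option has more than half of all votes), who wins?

Option 4

Round 1: Option 1 1, Option 2 17, Option 3 0, Option 4 15, Option 5 11. Option 3 eliminated.
Round 2: Option 1 1, Option 2 17, Option 4 15, Option 5 11. Option 1 eliminated.
Round 3: Option 2 18, Option 4 15, Option 5 11. Option 5 eliminated.
Round 4: Option 2 21, Option 4 23. Option 4 has a majority (≥23).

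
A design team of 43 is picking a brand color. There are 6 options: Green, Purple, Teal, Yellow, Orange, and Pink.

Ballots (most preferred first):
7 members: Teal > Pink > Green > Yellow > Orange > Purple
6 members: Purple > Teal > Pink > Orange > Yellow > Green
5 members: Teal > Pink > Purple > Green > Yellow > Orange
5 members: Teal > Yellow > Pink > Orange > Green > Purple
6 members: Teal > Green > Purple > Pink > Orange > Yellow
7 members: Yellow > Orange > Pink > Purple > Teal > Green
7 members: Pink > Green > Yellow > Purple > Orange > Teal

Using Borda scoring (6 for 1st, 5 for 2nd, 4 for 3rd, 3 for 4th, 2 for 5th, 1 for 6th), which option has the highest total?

Pink

Green: 7×4 + 6×1 + 5×3 + 5×2 + 6×5 + 7×1 + 7×5 = 131
Purple: 7×1 + 6×6 + 5×4 + 5×1 + 6×4 + 7×3 + 7×3 = 134
Teal: 7×6 + 6×5 + 5×6 + 5×6 + 6×6 + 7×2 + 7×1 = 189
Yellow: 7×3 + 6×2 + 5×2 + 5×5 + 6×1 + 7×6 + 7×4 = 144
Orange: 7×2 + 6×3 + 5×1 + 5×3 + 6×2 + 7×5 + 7×2 = 113
Pink: 7×5 + 6×4 + 5×5 + 5×4 + 6×3 + 7×4 + 7×6 = 192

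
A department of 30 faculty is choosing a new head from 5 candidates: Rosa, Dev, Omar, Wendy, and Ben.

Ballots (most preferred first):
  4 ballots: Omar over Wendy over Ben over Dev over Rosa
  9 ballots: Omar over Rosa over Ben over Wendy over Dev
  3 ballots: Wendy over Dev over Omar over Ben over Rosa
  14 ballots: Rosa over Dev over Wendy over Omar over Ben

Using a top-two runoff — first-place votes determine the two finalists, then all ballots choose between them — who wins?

Omar

Round 1 first-place votes: Rosa 14, Dev 0, Omar 13, Wendy 3, Ben 0. Rosa and Omar advance.
Runoff: Rosa is ranked above Omar on 14 ballots, Omar above Rosa on 16.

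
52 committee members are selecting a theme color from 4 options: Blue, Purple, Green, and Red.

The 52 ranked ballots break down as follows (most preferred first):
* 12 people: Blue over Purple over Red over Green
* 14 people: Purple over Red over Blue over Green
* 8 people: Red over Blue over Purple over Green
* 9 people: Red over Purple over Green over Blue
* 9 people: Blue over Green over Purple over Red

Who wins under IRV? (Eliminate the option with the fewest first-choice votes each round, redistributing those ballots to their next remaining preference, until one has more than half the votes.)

Round 1: Blue 21, Purple 14, Green 0, Red 17. Green eliminated.
Round 2: Blue 21, Purple 14, Red 17. Purple eliminated.
Round 3: Blue 21, Red 31. Red has a majority (≥27).

Red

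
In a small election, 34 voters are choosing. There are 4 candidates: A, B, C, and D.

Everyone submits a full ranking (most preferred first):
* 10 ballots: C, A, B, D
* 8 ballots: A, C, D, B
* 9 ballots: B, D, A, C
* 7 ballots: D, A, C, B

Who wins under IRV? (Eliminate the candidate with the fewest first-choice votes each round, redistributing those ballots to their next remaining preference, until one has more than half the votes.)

A

Round 1: A 8, B 9, C 10, D 7. D eliminated.
Round 2: A 15, B 9, C 10. B eliminated.
Round 3: A 24, C 10. A has a majority (≥18).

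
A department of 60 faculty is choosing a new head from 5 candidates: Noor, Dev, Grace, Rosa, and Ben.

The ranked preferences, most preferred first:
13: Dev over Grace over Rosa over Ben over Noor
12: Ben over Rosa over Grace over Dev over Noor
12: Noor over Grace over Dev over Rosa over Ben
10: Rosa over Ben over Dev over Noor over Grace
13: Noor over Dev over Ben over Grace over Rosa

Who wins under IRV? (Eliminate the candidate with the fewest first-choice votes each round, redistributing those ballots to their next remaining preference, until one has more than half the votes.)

Ben

Round 1: Noor 25, Dev 13, Grace 0, Rosa 10, Ben 12. Grace eliminated.
Round 2: Noor 25, Dev 13, Rosa 10, Ben 12. Rosa eliminated.
Round 3: Noor 25, Dev 13, Ben 22. Dev eliminated.
Round 4: Noor 25, Ben 35. Ben has a majority (≥31).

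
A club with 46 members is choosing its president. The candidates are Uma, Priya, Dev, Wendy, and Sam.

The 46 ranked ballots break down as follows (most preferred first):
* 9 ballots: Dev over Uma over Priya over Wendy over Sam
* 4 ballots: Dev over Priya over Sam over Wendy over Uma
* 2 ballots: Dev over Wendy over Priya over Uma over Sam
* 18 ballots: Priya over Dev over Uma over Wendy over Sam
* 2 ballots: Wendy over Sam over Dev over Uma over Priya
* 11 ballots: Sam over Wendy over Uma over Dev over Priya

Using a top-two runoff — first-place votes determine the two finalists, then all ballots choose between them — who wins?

Round 1 first-place votes: Uma 0, Priya 18, Dev 15, Wendy 2, Sam 11. Priya and Dev advance.
Runoff: Priya is ranked above Dev on 18 ballots, Dev above Priya on 28.

Dev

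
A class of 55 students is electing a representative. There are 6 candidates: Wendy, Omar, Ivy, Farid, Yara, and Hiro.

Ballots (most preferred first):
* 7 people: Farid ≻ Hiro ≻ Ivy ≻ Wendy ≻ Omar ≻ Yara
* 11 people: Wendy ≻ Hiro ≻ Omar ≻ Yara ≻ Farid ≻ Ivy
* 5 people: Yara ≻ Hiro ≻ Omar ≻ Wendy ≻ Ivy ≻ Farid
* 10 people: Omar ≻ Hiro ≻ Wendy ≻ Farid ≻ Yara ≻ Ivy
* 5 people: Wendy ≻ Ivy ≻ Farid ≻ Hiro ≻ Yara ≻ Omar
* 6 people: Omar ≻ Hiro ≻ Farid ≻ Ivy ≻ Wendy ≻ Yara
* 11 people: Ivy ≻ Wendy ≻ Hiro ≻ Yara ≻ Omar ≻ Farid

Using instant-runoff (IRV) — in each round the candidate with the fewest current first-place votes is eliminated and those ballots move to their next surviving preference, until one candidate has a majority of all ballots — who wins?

Round 1: Wendy 16, Omar 16, Ivy 11, Farid 7, Yara 5, Hiro 0. Hiro eliminated.
Round 2: Wendy 16, Omar 16, Ivy 11, Farid 7, Yara 5. Yara eliminated.
Round 3: Wendy 16, Omar 21, Ivy 11, Farid 7. Farid eliminated.
Round 4: Wendy 16, Omar 21, Ivy 18. Wendy eliminated.
Round 5: Omar 32, Ivy 23. Omar has a majority (≥28).

Omar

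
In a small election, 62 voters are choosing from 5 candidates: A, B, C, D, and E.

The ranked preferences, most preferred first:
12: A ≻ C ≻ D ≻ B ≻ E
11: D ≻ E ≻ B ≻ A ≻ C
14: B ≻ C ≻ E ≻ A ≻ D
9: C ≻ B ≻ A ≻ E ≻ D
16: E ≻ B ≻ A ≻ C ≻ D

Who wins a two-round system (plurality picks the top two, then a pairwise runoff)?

B

Round 1 first-place votes: A 12, B 14, C 9, D 11, E 16. E and B advance.
Runoff: E is ranked above B on 27 ballots, B above E on 35.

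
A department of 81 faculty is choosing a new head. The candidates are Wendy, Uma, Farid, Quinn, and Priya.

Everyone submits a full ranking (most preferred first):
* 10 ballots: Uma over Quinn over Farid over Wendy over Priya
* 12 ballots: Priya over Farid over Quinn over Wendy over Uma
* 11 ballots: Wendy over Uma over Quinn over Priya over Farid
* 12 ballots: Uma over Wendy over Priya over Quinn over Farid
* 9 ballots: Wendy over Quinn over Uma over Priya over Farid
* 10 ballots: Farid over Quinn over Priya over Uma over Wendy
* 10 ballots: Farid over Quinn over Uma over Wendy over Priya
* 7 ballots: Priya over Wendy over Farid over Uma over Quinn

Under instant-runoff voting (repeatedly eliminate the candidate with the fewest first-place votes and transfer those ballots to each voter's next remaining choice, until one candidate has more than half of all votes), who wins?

Round 1: Wendy 20, Uma 22, Farid 20, Quinn 0, Priya 19. Quinn eliminated.
Round 2: Wendy 20, Uma 22, Farid 20, Priya 19. Priya eliminated.
Round 3: Wendy 27, Uma 22, Farid 32. Uma eliminated.
Round 4: Wendy 39, Farid 42. Farid has a majority (≥41).

Farid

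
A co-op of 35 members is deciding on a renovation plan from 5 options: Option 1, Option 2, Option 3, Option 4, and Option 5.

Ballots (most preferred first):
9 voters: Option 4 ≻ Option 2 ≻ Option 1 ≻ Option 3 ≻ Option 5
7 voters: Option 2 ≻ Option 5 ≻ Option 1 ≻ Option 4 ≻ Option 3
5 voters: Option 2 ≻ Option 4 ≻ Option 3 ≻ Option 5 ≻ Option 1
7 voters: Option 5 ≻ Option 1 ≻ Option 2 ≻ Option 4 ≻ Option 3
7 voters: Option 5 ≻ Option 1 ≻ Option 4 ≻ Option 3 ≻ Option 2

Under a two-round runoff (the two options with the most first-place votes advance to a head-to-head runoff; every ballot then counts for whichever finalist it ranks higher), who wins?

Option 2

Round 1 first-place votes: Option 1 0, Option 2 12, Option 3 0, Option 4 9, Option 5 14. Option 5 and Option 2 advance.
Runoff: Option 5 is ranked above Option 2 on 14 ballots, Option 2 above Option 5 on 21.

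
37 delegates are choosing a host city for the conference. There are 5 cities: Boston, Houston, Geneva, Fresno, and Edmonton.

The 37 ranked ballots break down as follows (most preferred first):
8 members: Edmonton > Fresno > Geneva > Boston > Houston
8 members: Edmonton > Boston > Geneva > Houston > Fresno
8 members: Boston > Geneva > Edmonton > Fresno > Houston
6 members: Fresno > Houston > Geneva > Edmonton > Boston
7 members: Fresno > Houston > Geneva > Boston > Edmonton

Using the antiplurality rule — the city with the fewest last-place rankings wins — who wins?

Last-place votes: Boston 6, Houston 16, Geneva 0, Fresno 8, Edmonton 7.

Geneva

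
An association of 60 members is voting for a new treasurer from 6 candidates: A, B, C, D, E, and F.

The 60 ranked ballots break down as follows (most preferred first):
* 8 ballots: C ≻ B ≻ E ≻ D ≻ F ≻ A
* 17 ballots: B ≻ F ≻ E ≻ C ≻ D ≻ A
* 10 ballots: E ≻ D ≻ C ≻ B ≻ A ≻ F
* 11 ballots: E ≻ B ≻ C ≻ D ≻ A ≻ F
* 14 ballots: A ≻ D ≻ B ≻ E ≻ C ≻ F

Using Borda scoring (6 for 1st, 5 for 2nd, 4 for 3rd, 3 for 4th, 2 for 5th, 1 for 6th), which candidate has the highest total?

B

A: 8×1 + 17×1 + 10×2 + 11×2 + 14×6 = 151
B: 8×5 + 17×6 + 10×3 + 11×5 + 14×4 = 283
C: 8×6 + 17×3 + 10×4 + 11×4 + 14×2 = 211
D: 8×3 + 17×2 + 10×5 + 11×3 + 14×5 = 211
E: 8×4 + 17×4 + 10×6 + 11×6 + 14×3 = 268
F: 8×2 + 17×5 + 10×1 + 11×1 + 14×1 = 136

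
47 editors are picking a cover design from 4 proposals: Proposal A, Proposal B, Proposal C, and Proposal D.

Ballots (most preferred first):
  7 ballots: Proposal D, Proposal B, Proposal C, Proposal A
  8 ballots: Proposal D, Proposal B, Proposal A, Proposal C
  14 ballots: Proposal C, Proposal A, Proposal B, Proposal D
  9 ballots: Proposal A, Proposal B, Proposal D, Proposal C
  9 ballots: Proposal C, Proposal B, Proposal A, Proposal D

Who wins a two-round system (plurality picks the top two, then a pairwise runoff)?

Proposal D

Round 1 first-place votes: Proposal A 9, Proposal B 0, Proposal C 23, Proposal D 15. Proposal C and Proposal D advance.
Runoff: Proposal C is ranked above Proposal D on 23 ballots, Proposal D above Proposal C on 24.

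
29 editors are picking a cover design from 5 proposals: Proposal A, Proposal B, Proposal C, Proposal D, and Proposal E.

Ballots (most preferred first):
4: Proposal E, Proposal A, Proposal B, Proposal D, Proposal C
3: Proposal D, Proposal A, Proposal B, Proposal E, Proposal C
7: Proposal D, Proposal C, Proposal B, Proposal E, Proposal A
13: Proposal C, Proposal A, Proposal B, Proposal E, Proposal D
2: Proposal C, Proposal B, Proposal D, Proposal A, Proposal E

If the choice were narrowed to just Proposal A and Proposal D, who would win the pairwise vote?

Proposal A

Proposal A is ranked above Proposal D on 17 ballots; Proposal D above Proposal A on 12.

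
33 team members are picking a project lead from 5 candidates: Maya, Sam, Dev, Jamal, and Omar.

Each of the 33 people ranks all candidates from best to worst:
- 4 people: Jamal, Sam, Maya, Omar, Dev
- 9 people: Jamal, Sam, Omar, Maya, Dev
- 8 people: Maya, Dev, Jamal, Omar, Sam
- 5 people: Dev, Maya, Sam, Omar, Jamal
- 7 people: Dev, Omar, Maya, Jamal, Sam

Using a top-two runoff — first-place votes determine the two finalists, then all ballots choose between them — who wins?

Round 1 first-place votes: Maya 8, Sam 0, Dev 12, Jamal 13, Omar 0. Jamal and Dev advance.
Runoff: Jamal is ranked above Dev on 13 ballots, Dev above Jamal on 20.

Dev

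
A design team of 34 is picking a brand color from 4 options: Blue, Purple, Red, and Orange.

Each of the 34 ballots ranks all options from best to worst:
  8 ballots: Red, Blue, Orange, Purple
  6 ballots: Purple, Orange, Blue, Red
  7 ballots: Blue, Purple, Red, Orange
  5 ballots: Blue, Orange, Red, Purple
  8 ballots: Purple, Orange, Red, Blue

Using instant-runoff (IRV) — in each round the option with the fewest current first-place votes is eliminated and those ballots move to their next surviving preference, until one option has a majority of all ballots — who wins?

Blue

Round 1: Blue 12, Purple 14, Red 8, Orange 0. Orange eliminated.
Round 2: Blue 12, Purple 14, Red 8. Red eliminated.
Round 3: Blue 20, Purple 14. Blue has a majority (≥18).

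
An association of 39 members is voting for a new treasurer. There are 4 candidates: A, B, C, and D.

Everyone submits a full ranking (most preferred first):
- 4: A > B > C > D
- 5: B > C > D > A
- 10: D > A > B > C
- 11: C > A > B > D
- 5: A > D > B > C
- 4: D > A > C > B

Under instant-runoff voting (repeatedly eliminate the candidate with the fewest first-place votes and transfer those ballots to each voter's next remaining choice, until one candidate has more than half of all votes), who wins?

C

Round 1: A 9, B 5, C 11, D 14. B eliminated.
Round 2: A 9, C 16, D 14. A eliminated.
Round 3: C 20, D 19. C has a majority (≥20).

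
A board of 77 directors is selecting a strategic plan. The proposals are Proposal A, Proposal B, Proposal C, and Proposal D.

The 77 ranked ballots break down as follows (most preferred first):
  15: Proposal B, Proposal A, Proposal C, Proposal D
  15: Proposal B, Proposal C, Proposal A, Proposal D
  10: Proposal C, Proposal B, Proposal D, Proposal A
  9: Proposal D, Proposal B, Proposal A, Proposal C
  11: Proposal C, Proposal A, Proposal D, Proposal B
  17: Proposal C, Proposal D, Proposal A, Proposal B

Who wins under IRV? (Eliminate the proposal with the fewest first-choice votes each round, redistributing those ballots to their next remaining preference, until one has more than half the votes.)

Round 1: Proposal A 0, Proposal B 30, Proposal C 38, Proposal D 9. Proposal A eliminated.
Round 2: Proposal B 30, Proposal C 38, Proposal D 9. Proposal D eliminated.
Round 3: Proposal B 39, Proposal C 38. Proposal B has a majority (≥39).

Proposal B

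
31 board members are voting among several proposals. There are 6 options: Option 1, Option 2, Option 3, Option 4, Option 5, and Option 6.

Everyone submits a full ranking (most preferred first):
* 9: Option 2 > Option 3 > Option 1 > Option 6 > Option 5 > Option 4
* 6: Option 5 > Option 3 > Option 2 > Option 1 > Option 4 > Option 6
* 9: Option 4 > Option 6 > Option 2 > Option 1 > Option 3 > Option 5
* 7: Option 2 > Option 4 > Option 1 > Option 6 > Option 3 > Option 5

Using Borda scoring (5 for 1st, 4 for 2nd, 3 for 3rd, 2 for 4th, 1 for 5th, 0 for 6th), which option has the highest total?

Option 1: 9×3 + 6×2 + 9×2 + 7×3 = 78
Option 2: 9×5 + 6×3 + 9×3 + 7×5 = 125
Option 3: 9×4 + 6×4 + 9×1 + 7×1 = 76
Option 4: 9×0 + 6×1 + 9×5 + 7×4 = 79
Option 5: 9×1 + 6×5 + 9×0 + 7×0 = 39
Option 6: 9×2 + 6×0 + 9×4 + 7×2 = 68

Option 2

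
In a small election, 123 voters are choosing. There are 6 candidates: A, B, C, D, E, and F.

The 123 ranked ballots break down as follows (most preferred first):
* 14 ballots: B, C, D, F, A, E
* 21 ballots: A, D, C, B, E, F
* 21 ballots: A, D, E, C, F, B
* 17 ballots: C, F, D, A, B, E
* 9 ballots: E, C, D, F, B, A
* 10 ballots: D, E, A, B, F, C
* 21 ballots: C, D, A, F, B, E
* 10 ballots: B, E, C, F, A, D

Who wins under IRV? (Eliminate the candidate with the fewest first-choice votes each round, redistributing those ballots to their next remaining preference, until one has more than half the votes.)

C

Round 1: A 42, B 24, C 38, D 10, E 9, F 0. F eliminated.
Round 2: A 42, B 24, C 38, D 10, E 9. E eliminated.
Round 3: A 42, B 24, C 47, D 10. D eliminated.
Round 4: A 52, B 24, C 47. B eliminated.
Round 5: A 52, C 71. C has a majority (≥62).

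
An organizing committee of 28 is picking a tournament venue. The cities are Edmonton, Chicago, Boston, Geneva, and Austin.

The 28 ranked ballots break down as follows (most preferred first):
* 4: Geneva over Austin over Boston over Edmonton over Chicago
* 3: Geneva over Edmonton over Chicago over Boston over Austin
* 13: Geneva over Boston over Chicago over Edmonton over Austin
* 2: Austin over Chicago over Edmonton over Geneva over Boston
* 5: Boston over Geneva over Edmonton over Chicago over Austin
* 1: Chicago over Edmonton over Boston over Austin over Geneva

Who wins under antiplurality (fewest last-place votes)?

Last-place votes: Edmonton 0, Chicago 4, Boston 2, Geneva 1, Austin 21.

Edmonton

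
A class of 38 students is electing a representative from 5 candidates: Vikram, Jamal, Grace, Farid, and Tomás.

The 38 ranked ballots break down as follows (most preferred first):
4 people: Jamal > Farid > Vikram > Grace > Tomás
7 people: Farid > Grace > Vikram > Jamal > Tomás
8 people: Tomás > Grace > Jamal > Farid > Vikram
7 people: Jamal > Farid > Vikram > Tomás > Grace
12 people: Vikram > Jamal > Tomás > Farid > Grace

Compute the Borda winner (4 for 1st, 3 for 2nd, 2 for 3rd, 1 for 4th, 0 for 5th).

Vikram: 4×2 + 7×2 + 8×0 + 7×2 + 12×4 = 84
Jamal: 4×4 + 7×1 + 8×2 + 7×4 + 12×3 = 103
Grace: 4×1 + 7×3 + 8×3 + 7×0 + 12×0 = 49
Farid: 4×3 + 7×4 + 8×1 + 7×3 + 12×1 = 81
Tomás: 4×0 + 7×0 + 8×4 + 7×1 + 12×2 = 63

Jamal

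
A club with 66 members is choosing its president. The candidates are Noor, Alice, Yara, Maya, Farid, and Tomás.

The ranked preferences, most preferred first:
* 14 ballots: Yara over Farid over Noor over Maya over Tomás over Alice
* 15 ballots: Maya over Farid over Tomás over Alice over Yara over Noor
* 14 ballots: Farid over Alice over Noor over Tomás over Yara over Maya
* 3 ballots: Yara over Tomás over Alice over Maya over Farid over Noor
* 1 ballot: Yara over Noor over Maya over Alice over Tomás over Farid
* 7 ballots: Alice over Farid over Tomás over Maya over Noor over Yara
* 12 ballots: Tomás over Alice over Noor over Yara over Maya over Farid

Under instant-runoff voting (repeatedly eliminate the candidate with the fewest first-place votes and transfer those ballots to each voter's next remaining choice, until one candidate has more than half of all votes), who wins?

Farid

Round 1: Noor 0, Alice 7, Yara 18, Maya 15, Farid 14, Tomás 12. Noor eliminated.
Round 2: Alice 7, Yara 18, Maya 15, Farid 14, Tomás 12. Alice eliminated.
Round 3: Yara 18, Maya 15, Farid 21, Tomás 12. Tomás eliminated.
Round 4: Yara 30, Maya 15, Farid 21. Maya eliminated.
Round 5: Yara 30, Farid 36. Farid has a majority (≥34).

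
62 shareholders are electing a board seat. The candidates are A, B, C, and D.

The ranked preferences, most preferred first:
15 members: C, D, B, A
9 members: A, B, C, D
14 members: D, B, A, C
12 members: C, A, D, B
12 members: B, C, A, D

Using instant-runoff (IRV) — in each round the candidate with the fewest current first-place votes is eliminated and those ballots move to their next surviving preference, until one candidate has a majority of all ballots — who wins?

B

Round 1: A 9, B 12, C 27, D 14. A eliminated.
Round 2: B 21, C 27, D 14. D eliminated.
Round 3: B 35, C 27. B has a majority (≥32).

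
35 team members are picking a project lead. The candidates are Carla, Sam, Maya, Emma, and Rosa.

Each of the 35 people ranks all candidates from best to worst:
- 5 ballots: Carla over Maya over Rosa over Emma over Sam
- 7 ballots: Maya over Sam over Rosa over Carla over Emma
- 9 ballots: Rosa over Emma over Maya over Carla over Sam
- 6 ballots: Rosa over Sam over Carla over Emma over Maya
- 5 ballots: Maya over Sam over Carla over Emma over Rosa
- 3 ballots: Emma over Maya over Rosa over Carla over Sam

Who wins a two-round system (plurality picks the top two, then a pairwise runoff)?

Round 1 first-place votes: Carla 5, Sam 0, Maya 12, Emma 3, Rosa 15. Rosa and Maya advance.
Runoff: Rosa is ranked above Maya on 15 ballots, Maya above Rosa on 20.

Maya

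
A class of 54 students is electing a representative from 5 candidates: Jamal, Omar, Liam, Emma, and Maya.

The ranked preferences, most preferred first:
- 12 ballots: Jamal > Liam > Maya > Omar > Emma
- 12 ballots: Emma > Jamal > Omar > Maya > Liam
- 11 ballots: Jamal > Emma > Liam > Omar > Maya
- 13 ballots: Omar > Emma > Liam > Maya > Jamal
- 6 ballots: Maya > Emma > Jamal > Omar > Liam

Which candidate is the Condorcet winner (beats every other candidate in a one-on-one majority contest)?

Emma vs Jamal: 31–23
Emma vs Omar: 29–25
Emma vs Liam: 42–12
Emma vs Maya: 36–18
Emma beats every other candidate.

Emma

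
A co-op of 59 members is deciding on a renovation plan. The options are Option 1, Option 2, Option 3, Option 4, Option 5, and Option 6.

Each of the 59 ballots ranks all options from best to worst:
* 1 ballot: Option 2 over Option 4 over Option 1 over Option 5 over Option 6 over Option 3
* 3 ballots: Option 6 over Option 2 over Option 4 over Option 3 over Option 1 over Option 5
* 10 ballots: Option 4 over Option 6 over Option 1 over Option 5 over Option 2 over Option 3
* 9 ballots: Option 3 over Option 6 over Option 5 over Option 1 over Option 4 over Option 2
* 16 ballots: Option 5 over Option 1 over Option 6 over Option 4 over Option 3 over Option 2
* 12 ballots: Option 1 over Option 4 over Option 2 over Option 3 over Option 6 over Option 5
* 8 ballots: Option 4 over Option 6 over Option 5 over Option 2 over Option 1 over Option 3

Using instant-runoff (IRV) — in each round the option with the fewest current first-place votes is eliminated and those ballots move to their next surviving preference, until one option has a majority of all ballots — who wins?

Option 4

Round 1: Option 1 12, Option 2 1, Option 3 9, Option 4 18, Option 5 16, Option 6 3. Option 2 eliminated.
Round 2: Option 1 12, Option 3 9, Option 4 19, Option 5 16, Option 6 3. Option 6 eliminated.
Round 3: Option 1 12, Option 3 9, Option 4 22, Option 5 16. Option 3 eliminated.
Round 4: Option 1 12, Option 4 22, Option 5 25. Option 1 eliminated.
Round 5: Option 4 34, Option 5 25. Option 4 has a majority (≥30).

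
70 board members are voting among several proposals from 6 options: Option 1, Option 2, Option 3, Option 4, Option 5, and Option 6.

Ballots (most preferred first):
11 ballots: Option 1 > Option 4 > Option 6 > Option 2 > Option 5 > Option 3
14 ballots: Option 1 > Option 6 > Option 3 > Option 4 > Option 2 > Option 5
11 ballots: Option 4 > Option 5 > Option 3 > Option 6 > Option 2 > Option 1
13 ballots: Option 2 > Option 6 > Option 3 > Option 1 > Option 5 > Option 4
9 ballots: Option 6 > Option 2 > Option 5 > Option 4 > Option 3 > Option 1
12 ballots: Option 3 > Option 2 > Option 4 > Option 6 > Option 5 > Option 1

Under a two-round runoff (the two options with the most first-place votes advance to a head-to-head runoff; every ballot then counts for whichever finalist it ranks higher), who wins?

Option 2

Round 1 first-place votes: Option 1 25, Option 2 13, Option 3 12, Option 4 11, Option 5 0, Option 6 9. Option 1 and Option 2 advance.
Runoff: Option 1 is ranked above Option 2 on 25 ballots, Option 2 above Option 1 on 45.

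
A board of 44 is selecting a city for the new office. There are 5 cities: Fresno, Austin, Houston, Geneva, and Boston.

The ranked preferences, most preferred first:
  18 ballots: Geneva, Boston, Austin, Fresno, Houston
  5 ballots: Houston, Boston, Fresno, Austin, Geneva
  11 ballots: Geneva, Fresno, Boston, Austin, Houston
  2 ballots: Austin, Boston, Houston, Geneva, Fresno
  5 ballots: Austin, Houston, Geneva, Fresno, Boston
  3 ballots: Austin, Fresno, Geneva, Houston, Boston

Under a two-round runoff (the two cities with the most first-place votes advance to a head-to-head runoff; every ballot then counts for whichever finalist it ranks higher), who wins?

Geneva

Round 1 first-place votes: Fresno 0, Austin 10, Houston 5, Geneva 29, Boston 0. Geneva and Austin advance.
Runoff: Geneva is ranked above Austin on 29 ballots, Austin above Geneva on 15.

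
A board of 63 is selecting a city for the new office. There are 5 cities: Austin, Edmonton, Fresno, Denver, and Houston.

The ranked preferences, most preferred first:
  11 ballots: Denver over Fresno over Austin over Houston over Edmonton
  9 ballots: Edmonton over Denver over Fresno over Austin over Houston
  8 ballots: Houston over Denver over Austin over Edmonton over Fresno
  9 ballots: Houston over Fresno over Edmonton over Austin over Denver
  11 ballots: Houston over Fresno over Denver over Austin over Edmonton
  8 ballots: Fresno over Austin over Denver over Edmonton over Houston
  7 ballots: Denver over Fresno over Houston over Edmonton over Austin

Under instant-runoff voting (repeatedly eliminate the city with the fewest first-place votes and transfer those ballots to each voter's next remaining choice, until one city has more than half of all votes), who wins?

Round 1: Austin 0, Edmonton 9, Fresno 8, Denver 18, Houston 28. Austin eliminated.
Round 2: Edmonton 9, Fresno 8, Denver 18, Houston 28. Fresno eliminated.
Round 3: Edmonton 9, Denver 26, Houston 28. Edmonton eliminated.
Round 4: Denver 35, Houston 28. Denver has a majority (≥32).

Denver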